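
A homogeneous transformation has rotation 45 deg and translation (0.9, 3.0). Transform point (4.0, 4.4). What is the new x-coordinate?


x' = cos(theta)*px - sin(theta)*py + tx
= 0.7071*4.0 - 0.7071*4.4 + 0.9
= 0.6172


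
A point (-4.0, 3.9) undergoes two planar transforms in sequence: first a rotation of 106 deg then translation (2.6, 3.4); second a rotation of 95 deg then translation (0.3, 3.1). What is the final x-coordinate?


After transform 1:
x1 = cos(106)*-4.0 - sin(106)*3.9 + 2.6 = -0.0464
y1 = sin(106)*-4.0 + cos(106)*3.9 + 3.4 = -1.52
After transform 2:
x2 = cos(95)*-0.0464 - sin(95)*-1.52 + 0.3
= 1.8183


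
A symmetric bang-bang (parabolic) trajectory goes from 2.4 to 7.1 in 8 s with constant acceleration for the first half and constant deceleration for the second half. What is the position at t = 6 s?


Symmetric rest-to-rest: each phase covers (pf-p0)/2 in time T/2. 0.5*a*(T/2)^2 = (pf-p0)/2 => a = 4*(pf-p0)/T^2
a = 4*(7.1-2.4)/8^2 = 0.2937
t = 6 is in the deceleration phase (t > T/2).
p = pf - 0.5*a*(T-t)^2 = 7.1 - 0.5*0.2937*2^2
= 6.5125


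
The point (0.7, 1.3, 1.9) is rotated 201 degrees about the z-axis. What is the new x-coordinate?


Rotation about z-axis: x' = x*cos(theta) - y*sin(theta)
= 0.7 * -0.9336 - 1.3 * -0.3584
= -0.1876


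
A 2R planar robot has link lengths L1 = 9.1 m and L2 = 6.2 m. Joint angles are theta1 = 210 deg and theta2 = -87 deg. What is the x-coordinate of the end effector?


Convert angles to radians: theta1 = 3.6652, theta2 = -1.5184
x = L1*cos(theta1) + L2*cos(theta1+theta2)
x = -7.8808 + -3.3768
x = -11.2576


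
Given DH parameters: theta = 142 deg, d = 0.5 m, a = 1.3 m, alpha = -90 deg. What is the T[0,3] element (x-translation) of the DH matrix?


T[0,3] = a * cos(theta)
= 1.3 * cos(142 deg)
= 1.3 * -0.788
= -1.0244


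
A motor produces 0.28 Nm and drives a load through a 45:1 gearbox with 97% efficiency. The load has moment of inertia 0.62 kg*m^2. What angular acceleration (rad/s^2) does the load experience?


tau_out = tau_motor * N * eta
= 0.28 * 45 * 0.97 = 12.222 Nm
alpha = tau_out / I = 12.222 / 0.62
= 19.7129 rad/s^2


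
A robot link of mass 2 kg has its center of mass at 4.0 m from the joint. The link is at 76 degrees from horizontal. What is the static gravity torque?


tau = m*g*L*cos(angle)
= 2 * 9.81 * 4.0 * cos(76 deg)
= 2 * 9.81 * 4.0 * 0.2419
= 18.986 Nm


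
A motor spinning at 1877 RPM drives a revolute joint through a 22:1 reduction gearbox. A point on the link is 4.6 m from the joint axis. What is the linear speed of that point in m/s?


omega_motor = 1877 * 2*pi/60 = 196.559 rad/s
omega_joint = omega_motor / 22 = 8.9345 rad/s
v = omega_joint * r = 8.9345 * 4.6
= 41.0987 m/s


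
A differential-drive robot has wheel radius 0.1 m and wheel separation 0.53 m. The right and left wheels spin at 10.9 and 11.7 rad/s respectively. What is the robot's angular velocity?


vR = r*wR = 0.1*10.9 = 1.09 m/s
vL = r*wL = 0.1*11.7 = 1.17 m/s
v = (vR+vL)/2 = 1.13 m/s
omega = (vR-vL)/L = -0.1509 rad/s
angular velocity = -0.1509 rad/s


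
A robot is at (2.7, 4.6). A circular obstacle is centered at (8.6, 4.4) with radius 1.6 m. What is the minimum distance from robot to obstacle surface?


center_dist = sqrt((2.7-8.6)^2 + (4.6-4.4)^2)
= sqrt(34.81 + 0.04)
= 5.9034
min_dist = center_dist - radius = 5.9034 - 1.6 = 4.3034 m


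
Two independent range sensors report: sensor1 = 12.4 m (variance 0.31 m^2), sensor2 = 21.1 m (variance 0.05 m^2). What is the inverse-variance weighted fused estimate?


w1 = (1/var1) / (1/var1 + 1/var2)
   = 3.2258 / (3.2258 + 20.0) = 0.1389
w2 = 1 - w1 = 0.8611
fused = w1*s1 + w2*s2 = 1.7222 + 18.1694
= 19.8917 m


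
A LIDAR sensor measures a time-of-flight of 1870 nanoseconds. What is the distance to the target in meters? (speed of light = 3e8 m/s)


tof = 1870 ns = 1.87e-06 s
dist = c * tof / 2
= 3e8 * 1.87e-06 / 2
= 280.5 m


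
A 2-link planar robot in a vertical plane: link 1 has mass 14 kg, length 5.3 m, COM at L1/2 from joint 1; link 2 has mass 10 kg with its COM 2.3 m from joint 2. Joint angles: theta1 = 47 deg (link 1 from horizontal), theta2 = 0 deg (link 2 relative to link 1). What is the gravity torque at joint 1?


Horizontal distance from joint 1 to link-1 COM:
  x_c1 = (L1/2)*cos(t1) = 2.65 * 0.682 = 1.8073 m
Horizontal distance from joint 1 to link-2 COM:
  x_c2 = L1*cos(t1) + Lc2*cos(t1+t2)
       = 5.3*0.682 + 2.3*0.682 = 5.1832 m
tau1 = m1*g*x_c1 + m2*g*x_c2
     = 14*9.81*1.8073 + 10*9.81*5.1832
     = 248.214 + 508.4707
     = 756.6847 Nm


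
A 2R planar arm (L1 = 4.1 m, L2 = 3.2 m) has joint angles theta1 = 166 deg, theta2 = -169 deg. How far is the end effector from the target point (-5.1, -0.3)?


End effector via forward kinematics:
x = L1*cos(t1) + L2*cos(t1+t2) = -0.7826
y = L1*sin(t1) + L2*sin(t1+t2) = 0.8244
Distance to target:
d = sqrt((-5.1 - -0.7826)^2 + (-0.3 - 0.8244)^2)
= sqrt(18.64 + 1.2643)
= 4.4614 m


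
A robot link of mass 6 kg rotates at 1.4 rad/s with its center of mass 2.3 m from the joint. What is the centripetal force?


F = m * omega^2 * r
= 6 * 1.4^2 * 2.3
= 6 * 1.96 * 2.3
= 27.048 N


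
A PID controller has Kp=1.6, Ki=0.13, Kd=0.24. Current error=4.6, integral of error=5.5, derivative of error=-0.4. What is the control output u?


u = Kp*e + Ki*int(e) + Kd*de/dt
= 1.6*4.6 + 0.13*5.5 + 0.24*(-0.4)
= 7.36 + 0.715 + -0.096
= 7.979


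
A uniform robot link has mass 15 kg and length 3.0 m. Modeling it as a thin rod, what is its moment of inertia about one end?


I = (1/3) * m * L^2
= (1/3) * 15 * 3.0^2
= 0.333333 * 15 * 9.0
= 45.0 kg*m^2


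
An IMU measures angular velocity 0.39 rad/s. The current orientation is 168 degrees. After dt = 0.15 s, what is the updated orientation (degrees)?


delta_theta = w * dt = 0.39 * 0.15 = 0.0585 rad
= 3.3518 deg
theta_new = 168 + 3.3518 = 171.3518 deg


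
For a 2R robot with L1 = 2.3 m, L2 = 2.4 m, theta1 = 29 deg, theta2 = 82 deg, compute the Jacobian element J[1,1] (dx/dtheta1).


J[1,1] = -L1*sin(t1) - L2*sin(t1+t2)
= -2.3*sin(29) - 2.4*sin(111)
= -3.3557


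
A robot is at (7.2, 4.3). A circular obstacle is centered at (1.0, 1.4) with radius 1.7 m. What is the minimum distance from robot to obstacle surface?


center_dist = sqrt((7.2-1.0)^2 + (4.3-1.4)^2)
= sqrt(38.44 + 8.41)
= 6.8447
min_dist = center_dist - radius = 6.8447 - 1.7 = 5.1447 m


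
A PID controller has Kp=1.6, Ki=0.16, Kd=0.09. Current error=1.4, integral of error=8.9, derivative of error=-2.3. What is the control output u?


u = Kp*e + Ki*int(e) + Kd*de/dt
= 1.6*1.4 + 0.16*8.9 + 0.09*(-2.3)
= 2.24 + 1.424 + -0.207
= 3.457


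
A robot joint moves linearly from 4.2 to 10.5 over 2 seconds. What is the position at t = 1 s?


s = t/T = 1/2 = 0.5
p(t) = p0 + (pf-p0)*s
= 4.2 + (10.5 - 4.2) * 0.5
= 7.35


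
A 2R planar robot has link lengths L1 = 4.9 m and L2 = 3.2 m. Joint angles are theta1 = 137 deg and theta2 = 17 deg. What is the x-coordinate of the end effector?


Convert angles to radians: theta1 = 2.3911, theta2 = 0.2967
x = L1*cos(theta1) + L2*cos(theta1+theta2)
x = -3.5836 + -2.8761
x = -6.4598


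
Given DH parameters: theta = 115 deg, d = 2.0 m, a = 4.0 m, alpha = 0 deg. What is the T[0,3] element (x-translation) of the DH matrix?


T[0,3] = a * cos(theta)
= 4.0 * cos(115 deg)
= 4.0 * -0.4226
= -1.6905


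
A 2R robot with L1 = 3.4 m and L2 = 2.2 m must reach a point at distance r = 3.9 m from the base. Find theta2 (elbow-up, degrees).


cos(theta2) = (r^2 - L1^2 - L2^2) / (2*L1*L2)
cos(theta2) = (15.21 - 11.56 - 4.84) / 14.96
cos(theta2) = -0.079545
theta2 = 94.5624 degrees


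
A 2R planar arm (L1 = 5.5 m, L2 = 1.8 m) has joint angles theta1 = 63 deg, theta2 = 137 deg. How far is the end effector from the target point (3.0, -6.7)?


End effector via forward kinematics:
x = L1*cos(t1) + L2*cos(t1+t2) = 0.8055
y = L1*sin(t1) + L2*sin(t1+t2) = 4.2849
Distance to target:
d = sqrt((3.0 - 0.8055)^2 + (-6.7 - 4.2849)^2)
= sqrt(4.8158 + 120.668)
= 11.202 m


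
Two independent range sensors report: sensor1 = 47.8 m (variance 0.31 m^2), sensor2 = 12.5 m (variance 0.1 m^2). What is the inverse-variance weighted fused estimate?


w1 = (1/var1) / (1/var1 + 1/var2)
   = 3.2258 / (3.2258 + 10.0) = 0.2439
w2 = 1 - w1 = 0.7561
fused = w1*s1 + w2*s2 = 11.6585 + 9.4512
= 21.1098 m


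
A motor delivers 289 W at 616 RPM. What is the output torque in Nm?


omega = 616 * 2*pi/60 = 64.5074 rad/s
tau = P / omega = 289 / 64.5074
= 4.4801 Nm


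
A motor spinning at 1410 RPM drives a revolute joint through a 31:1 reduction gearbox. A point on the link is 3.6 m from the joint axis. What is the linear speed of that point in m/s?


omega_motor = 1410 * 2*pi/60 = 147.6549 rad/s
omega_joint = omega_motor / 31 = 4.7631 rad/s
v = omega_joint * r = 4.7631 * 3.6
= 17.147 m/s


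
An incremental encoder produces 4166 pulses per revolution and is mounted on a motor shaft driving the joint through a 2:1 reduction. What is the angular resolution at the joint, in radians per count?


counts per rev = 4166
effective counts at joint = 4166 * 2 = 8332
resolution = 2*pi / 8332
= 7.5410e-04 rad/count


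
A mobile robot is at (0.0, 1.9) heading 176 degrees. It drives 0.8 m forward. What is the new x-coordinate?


x_new = x0 + d*cos(theta)
= 0.0 + 0.8*cos(176)
= 0.0 + -0.7981
= -0.7981


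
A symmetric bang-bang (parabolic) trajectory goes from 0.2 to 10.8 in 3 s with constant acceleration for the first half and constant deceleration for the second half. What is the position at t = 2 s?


Symmetric rest-to-rest: each phase covers (pf-p0)/2 in time T/2. 0.5*a*(T/2)^2 = (pf-p0)/2 => a = 4*(pf-p0)/T^2
a = 4*(10.8-0.2)/3^2 = 4.7111
t = 2 is in the deceleration phase (t > T/2).
p = pf - 0.5*a*(T-t)^2 = 10.8 - 0.5*4.7111*1^2
= 8.4444


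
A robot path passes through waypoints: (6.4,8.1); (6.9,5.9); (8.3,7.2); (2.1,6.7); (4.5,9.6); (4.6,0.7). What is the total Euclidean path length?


Segment lengths:
  seg1 = sqrt((0.5)^2 + (-2.2)^2) = 2.2561
  seg2 = sqrt((1.4)^2 + (1.3)^2) = 1.9105
  seg3 = sqrt((-6.2)^2 + (-0.5)^2) = 6.2201
  seg4 = sqrt((2.4)^2 + (2.9)^2) = 3.7643
  seg5 = sqrt((0.1)^2 + (-8.9)^2) = 8.9006
Total = 23.0516


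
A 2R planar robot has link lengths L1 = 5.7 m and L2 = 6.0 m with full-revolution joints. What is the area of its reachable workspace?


r_max = L1 + L2 = 11.7 m
r_min = |L1 - L2| = 0.3 m
Area = pi*(r_max^2 - r_min^2)
= pi*(136.89 - 0.09)
= pi * 136.8
= 429.7699 m^2


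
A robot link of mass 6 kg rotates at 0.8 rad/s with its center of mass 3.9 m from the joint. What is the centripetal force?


F = m * omega^2 * r
= 6 * 0.8^2 * 3.9
= 6 * 0.64 * 3.9
= 14.976 N


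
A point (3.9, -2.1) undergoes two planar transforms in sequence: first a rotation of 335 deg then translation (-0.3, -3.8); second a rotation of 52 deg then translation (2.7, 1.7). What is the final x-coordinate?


After transform 1:
x1 = cos(335)*3.9 - sin(335)*-2.1 + -0.3 = 2.3471
y1 = sin(335)*3.9 + cos(335)*-2.1 + -3.8 = -7.3515
After transform 2:
x2 = cos(52)*2.3471 - sin(52)*-7.3515 + 2.7
= 9.938


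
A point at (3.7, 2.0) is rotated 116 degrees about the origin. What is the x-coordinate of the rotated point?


x' = x*cos(theta) - y*sin(theta)
cos(116 deg) = -0.4384, sin(116 deg) = 0.8988
x' = 3.7 * -0.4384 - 2.0 * 0.8988
= -1.622 - 1.7976
= -3.4196


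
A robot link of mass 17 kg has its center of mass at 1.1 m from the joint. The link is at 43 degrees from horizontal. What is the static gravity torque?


tau = m*g*L*cos(angle)
= 17 * 9.81 * 1.1 * cos(43 deg)
= 17 * 9.81 * 1.1 * 0.7314
= 134.1646 Nm


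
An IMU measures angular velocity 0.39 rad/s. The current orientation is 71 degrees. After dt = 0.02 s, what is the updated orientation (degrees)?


delta_theta = w * dt = 0.39 * 0.02 = 0.0078 rad
= 0.4469 deg
theta_new = 71 + 0.4469 = 71.4469 deg


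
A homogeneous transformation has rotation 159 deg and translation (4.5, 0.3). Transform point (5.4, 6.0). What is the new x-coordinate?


x' = cos(theta)*px - sin(theta)*py + tx
= -0.9336*5.4 - 0.3584*6.0 + 4.5
= -2.6915


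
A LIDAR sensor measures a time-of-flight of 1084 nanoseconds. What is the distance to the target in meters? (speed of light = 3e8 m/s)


tof = 1084 ns = 1.084e-06 s
dist = c * tof / 2
= 3e8 * 1.084e-06 / 2
= 162.6 m


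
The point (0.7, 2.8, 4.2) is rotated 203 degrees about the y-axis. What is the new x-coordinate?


Rotation about y-axis: x' = x*cos(theta) + z*sin(theta)
= 0.7 * -0.9205 + 4.2 * -0.3907
= -2.2854


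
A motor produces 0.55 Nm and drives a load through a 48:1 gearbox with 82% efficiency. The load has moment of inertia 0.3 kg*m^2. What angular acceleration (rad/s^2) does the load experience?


tau_out = tau_motor * N * eta
= 0.55 * 48 * 0.82 = 21.648 Nm
alpha = tau_out / I = 21.648 / 0.3
= 72.16 rad/s^2


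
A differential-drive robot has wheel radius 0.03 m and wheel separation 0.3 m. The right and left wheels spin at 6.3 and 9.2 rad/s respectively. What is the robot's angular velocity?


vR = r*wR = 0.03*6.3 = 0.189 m/s
vL = r*wL = 0.03*9.2 = 0.276 m/s
v = (vR+vL)/2 = 0.2325 m/s
omega = (vR-vL)/L = -0.29 rad/s
angular velocity = -0.29 rad/s


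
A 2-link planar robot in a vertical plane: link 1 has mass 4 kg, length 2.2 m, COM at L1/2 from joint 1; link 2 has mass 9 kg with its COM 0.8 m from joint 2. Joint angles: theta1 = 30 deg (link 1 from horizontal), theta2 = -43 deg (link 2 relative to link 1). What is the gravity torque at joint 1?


Horizontal distance from joint 1 to link-1 COM:
  x_c1 = (L1/2)*cos(t1) = 1.1 * 0.866 = 0.9526 m
Horizontal distance from joint 1 to link-2 COM:
  x_c2 = L1*cos(t1) + Lc2*cos(t1+t2)
       = 2.2*0.866 + 0.8*0.9744 = 2.6848 m
tau1 = m1*g*x_c1 + m2*g*x_c2
     = 4*9.81*0.9526 + 9*9.81*2.6848
     = 37.3811 + 237.0367
     = 274.4179 Nm


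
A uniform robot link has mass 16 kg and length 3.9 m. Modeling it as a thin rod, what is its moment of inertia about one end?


I = (1/3) * m * L^2
= (1/3) * 16 * 3.9^2
= 0.333333 * 16 * 15.21
= 81.12 kg*m^2


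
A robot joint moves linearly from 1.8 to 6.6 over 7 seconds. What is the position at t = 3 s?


s = t/T = 3/7 = 0.4286
p(t) = p0 + (pf-p0)*s
= 1.8 + (6.6 - 1.8) * 0.4286
= 3.8571


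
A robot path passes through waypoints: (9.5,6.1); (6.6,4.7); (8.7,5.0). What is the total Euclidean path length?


Segment lengths:
  seg1 = sqrt((-2.9)^2 + (-1.4)^2) = 3.2202
  seg2 = sqrt((2.1)^2 + (0.3)^2) = 2.1213
Total = 5.3416


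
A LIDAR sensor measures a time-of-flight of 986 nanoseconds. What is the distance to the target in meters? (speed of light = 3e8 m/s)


tof = 986 ns = 9.86e-07 s
dist = c * tof / 2
= 3e8 * 9.86e-07 / 2
= 147.9 m


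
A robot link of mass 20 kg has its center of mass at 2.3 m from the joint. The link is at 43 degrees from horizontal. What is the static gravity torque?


tau = m*g*L*cos(angle)
= 20 * 9.81 * 2.3 * cos(43 deg)
= 20 * 9.81 * 2.3 * 0.7314
= 330.0307 Nm


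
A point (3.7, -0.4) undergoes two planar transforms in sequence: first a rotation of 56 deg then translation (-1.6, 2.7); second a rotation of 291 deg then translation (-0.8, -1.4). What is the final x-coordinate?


After transform 1:
x1 = cos(56)*3.7 - sin(56)*-0.4 + -1.6 = 0.8006
y1 = sin(56)*3.7 + cos(56)*-0.4 + 2.7 = 5.5438
After transform 2:
x2 = cos(291)*0.8006 - sin(291)*5.5438 + -0.8
= 4.6625


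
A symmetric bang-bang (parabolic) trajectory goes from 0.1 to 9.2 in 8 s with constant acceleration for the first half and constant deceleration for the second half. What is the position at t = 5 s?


Symmetric rest-to-rest: each phase covers (pf-p0)/2 in time T/2. 0.5*a*(T/2)^2 = (pf-p0)/2 => a = 4*(pf-p0)/T^2
a = 4*(9.2-0.1)/8^2 = 0.5687
t = 5 is in the deceleration phase (t > T/2).
p = pf - 0.5*a*(T-t)^2 = 9.2 - 0.5*0.5687*3^2
= 6.6406


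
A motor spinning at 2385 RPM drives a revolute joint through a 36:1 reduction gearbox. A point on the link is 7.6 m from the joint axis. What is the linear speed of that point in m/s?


omega_motor = 2385 * 2*pi/60 = 249.7566 rad/s
omega_joint = omega_motor / 36 = 6.9377 rad/s
v = omega_joint * r = 6.9377 * 7.6
= 52.7264 m/s


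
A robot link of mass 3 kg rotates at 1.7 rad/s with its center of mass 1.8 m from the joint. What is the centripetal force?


F = m * omega^2 * r
= 3 * 1.7^2 * 1.8
= 3 * 2.89 * 1.8
= 15.606 N


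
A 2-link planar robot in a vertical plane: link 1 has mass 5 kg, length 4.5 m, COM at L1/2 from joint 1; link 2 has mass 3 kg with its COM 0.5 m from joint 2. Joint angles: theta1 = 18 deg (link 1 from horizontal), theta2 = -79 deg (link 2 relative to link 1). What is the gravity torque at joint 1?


Horizontal distance from joint 1 to link-1 COM:
  x_c1 = (L1/2)*cos(t1) = 2.25 * 0.9511 = 2.1399 m
Horizontal distance from joint 1 to link-2 COM:
  x_c2 = L1*cos(t1) + Lc2*cos(t1+t2)
       = 4.5*0.9511 + 0.5*0.4848 = 4.5222 m
tau1 = m1*g*x_c1 + m2*g*x_c2
     = 5*9.81*2.1399 + 3*9.81*4.5222
     = 104.961 + 133.0871
     = 238.0481 Nm


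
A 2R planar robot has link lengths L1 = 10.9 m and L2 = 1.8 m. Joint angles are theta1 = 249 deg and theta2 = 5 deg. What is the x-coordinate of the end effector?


Convert angles to radians: theta1 = 4.3459, theta2 = 0.0873
x = L1*cos(theta1) + L2*cos(theta1+theta2)
x = -3.9062 + -0.4961
x = -4.4024


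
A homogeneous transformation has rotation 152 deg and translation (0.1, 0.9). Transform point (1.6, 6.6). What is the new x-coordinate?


x' = cos(theta)*px - sin(theta)*py + tx
= -0.8829*1.6 - 0.4695*6.6 + 0.1
= -4.4112


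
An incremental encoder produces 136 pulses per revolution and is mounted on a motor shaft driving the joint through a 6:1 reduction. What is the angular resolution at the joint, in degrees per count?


counts per rev = 136
effective counts at joint = 136 * 6 = 816
resolution = 360 / 816
= 0.4412 deg/count


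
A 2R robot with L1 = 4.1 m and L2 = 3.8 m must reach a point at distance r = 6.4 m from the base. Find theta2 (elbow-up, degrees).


cos(theta2) = (r^2 - L1^2 - L2^2) / (2*L1*L2)
cos(theta2) = (40.96 - 16.81 - 14.44) / 31.16
cos(theta2) = 0.311617
theta2 = 71.8433 degrees


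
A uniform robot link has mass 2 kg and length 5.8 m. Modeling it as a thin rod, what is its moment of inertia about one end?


I = (1/3) * m * L^2
= (1/3) * 2 * 5.8^2
= 0.333333 * 2 * 33.64
= 22.4267 kg*m^2


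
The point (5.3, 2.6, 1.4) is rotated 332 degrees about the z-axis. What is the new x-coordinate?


Rotation about z-axis: x' = x*cos(theta) - y*sin(theta)
= 5.3 * 0.8829 - 2.6 * -0.4695
= 5.9002


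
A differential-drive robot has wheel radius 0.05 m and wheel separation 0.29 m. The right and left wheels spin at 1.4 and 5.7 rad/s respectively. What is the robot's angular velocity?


vR = r*wR = 0.05*1.4 = 0.07 m/s
vL = r*wL = 0.05*5.7 = 0.285 m/s
v = (vR+vL)/2 = 0.1775 m/s
omega = (vR-vL)/L = -0.7414 rad/s
angular velocity = -0.7414 rad/s


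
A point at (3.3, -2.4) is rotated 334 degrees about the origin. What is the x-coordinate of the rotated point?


x' = x*cos(theta) - y*sin(theta)
cos(334 deg) = 0.8988, sin(334 deg) = -0.4384
x' = 3.3 * 0.8988 - -2.4 * -0.4384
= 2.966 - 1.0521
= 1.9139


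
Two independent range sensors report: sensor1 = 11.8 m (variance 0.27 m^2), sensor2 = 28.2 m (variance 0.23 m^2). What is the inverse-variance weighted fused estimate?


w1 = (1/var1) / (1/var1 + 1/var2)
   = 3.7037 / (3.7037 + 4.3478) = 0.46
w2 = 1 - w1 = 0.54
fused = w1*s1 + w2*s2 = 5.428 + 15.228
= 20.656 m


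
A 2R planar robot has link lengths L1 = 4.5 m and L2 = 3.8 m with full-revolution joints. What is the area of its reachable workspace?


r_max = L1 + L2 = 8.3 m
r_min = |L1 - L2| = 0.7 m
Area = pi*(r_max^2 - r_min^2)
= pi*(68.89 - 0.49)
= pi * 68.4
= 214.8849 m^2


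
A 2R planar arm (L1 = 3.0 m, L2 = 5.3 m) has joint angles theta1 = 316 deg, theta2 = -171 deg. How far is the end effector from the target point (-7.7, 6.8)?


End effector via forward kinematics:
x = L1*cos(t1) + L2*cos(t1+t2) = -2.1835
y = L1*sin(t1) + L2*sin(t1+t2) = 0.956
Distance to target:
d = sqrt((-7.7 - -2.1835)^2 + (6.8 - 0.956)^2)
= sqrt(30.4319 + 34.1526)
= 8.0364 m


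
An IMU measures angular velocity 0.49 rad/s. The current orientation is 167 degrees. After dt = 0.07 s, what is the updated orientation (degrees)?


delta_theta = w * dt = 0.49 * 0.07 = 0.0343 rad
= 1.9652 deg
theta_new = 167 + 1.9652 = 168.9652 deg


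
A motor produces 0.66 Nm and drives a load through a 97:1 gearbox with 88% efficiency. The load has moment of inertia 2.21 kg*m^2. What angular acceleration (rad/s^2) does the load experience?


tau_out = tau_motor * N * eta
= 0.66 * 97 * 0.88 = 56.3376 Nm
alpha = tau_out / I = 56.3376 / 2.21
= 25.4921 rad/s^2


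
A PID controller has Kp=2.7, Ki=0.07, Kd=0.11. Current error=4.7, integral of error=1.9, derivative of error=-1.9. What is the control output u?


u = Kp*e + Ki*int(e) + Kd*de/dt
= 2.7*4.7 + 0.07*1.9 + 0.11*(-1.9)
= 12.69 + 0.133 + -0.209
= 12.614


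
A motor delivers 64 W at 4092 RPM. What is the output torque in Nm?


omega = 4092 * 2*pi/60 = 428.5132 rad/s
tau = P / omega = 64 / 428.5132
= 0.1494 Nm


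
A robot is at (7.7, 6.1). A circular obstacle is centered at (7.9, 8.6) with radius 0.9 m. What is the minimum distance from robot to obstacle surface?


center_dist = sqrt((7.7-7.9)^2 + (6.1-8.6)^2)
= sqrt(0.04 + 6.25)
= 2.508
min_dist = center_dist - radius = 2.508 - 0.9 = 1.608 m


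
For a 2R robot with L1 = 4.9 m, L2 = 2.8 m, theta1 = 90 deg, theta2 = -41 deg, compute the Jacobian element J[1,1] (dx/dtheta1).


J[1,1] = -L1*sin(t1) - L2*sin(t1+t2)
= -4.9*sin(90) - 2.8*sin(49)
= -7.0132


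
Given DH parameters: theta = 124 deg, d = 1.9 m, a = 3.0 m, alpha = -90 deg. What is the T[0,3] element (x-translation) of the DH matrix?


T[0,3] = a * cos(theta)
= 3.0 * cos(124 deg)
= 3.0 * -0.5592
= -1.6776


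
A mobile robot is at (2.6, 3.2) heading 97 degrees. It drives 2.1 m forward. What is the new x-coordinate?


x_new = x0 + d*cos(theta)
= 2.6 + 2.1*cos(97)
= 2.6 + -0.2559
= 2.3441


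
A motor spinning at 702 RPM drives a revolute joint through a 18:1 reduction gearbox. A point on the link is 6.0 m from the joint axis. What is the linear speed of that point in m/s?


omega_motor = 702 * 2*pi/60 = 73.5133 rad/s
omega_joint = omega_motor / 18 = 4.0841 rad/s
v = omega_joint * r = 4.0841 * 6.0
= 24.5044 m/s


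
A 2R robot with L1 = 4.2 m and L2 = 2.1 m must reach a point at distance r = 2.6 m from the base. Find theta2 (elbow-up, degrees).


cos(theta2) = (r^2 - L1^2 - L2^2) / (2*L1*L2)
cos(theta2) = (6.76 - 17.64 - 4.41) / 17.64
cos(theta2) = -0.86678
theta2 = 150.0866 degrees


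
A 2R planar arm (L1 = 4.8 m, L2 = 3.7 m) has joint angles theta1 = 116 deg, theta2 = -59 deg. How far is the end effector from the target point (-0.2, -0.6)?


End effector via forward kinematics:
x = L1*cos(t1) + L2*cos(t1+t2) = -0.089
y = L1*sin(t1) + L2*sin(t1+t2) = 7.4173
Distance to target:
d = sqrt((-0.2 - -0.089)^2 + (-0.6 - 7.4173)^2)
= sqrt(0.0123 + 64.277)
= 8.0181 m


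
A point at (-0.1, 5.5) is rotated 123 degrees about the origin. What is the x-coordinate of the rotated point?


x' = x*cos(theta) - y*sin(theta)
cos(123 deg) = -0.5446, sin(123 deg) = 0.8387
x' = -0.1 * -0.5446 - 5.5 * 0.8387
= 0.0545 - 4.6127
= -4.5582


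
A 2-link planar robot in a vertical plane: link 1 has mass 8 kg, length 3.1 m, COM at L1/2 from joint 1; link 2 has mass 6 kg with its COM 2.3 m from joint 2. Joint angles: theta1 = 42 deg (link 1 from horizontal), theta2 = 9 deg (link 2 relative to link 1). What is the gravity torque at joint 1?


Horizontal distance from joint 1 to link-1 COM:
  x_c1 = (L1/2)*cos(t1) = 1.55 * 0.7431 = 1.1519 m
Horizontal distance from joint 1 to link-2 COM:
  x_c2 = L1*cos(t1) + Lc2*cos(t1+t2)
       = 3.1*0.7431 + 2.3*0.6293 = 3.7512 m
tau1 = m1*g*x_c1 + m2*g*x_c2
     = 8*9.81*1.1519 + 6*9.81*3.7512
     = 90.3991 + 220.7948
     = 311.1939 Nm


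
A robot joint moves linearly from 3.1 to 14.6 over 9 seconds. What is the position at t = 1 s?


s = t/T = 1/9 = 0.1111
p(t) = p0 + (pf-p0)*s
= 3.1 + (14.6 - 3.1) * 0.1111
= 4.3778


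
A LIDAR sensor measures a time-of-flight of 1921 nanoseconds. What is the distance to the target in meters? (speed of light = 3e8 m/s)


tof = 1921 ns = 1.921e-06 s
dist = c * tof / 2
= 3e8 * 1.921e-06 / 2
= 288.15 m


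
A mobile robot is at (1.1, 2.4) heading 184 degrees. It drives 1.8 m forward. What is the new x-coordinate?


x_new = x0 + d*cos(theta)
= 1.1 + 1.8*cos(184)
= 1.1 + -1.7956
= -0.6956


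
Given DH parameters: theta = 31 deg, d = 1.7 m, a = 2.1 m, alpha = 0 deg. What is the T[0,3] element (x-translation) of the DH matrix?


T[0,3] = a * cos(theta)
= 2.1 * cos(31 deg)
= 2.1 * 0.8572
= 1.8001


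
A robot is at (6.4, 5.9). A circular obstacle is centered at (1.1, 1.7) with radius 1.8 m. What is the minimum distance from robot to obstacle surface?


center_dist = sqrt((6.4-1.1)^2 + (5.9-1.7)^2)
= sqrt(28.09 + 17.64)
= 6.7624
min_dist = center_dist - radius = 6.7624 - 1.8 = 4.9624 m


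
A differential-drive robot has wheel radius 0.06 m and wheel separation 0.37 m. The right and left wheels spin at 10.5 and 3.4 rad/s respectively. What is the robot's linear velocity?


vR = r*wR = 0.06*10.5 = 0.63 m/s
vL = r*wL = 0.06*3.4 = 0.204 m/s
v = (vR+vL)/2 = 0.417 m/s
omega = (vR-vL)/L = 1.1514 rad/s
linear velocity = 0.417 m/s


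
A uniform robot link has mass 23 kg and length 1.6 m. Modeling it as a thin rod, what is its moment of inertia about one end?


I = (1/3) * m * L^2
= (1/3) * 23 * 1.6^2
= 0.333333 * 23 * 2.56
= 19.6267 kg*m^2


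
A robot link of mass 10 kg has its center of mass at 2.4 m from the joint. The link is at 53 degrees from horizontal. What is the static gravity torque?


tau = m*g*L*cos(angle)
= 10 * 9.81 * 2.4 * cos(53 deg)
= 10 * 9.81 * 2.4 * 0.6018
= 141.6913 Nm


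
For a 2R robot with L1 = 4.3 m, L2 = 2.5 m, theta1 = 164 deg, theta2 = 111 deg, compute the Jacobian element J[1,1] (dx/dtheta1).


J[1,1] = -L1*sin(t1) - L2*sin(t1+t2)
= -4.3*sin(164) - 2.5*sin(275)
= 1.3052


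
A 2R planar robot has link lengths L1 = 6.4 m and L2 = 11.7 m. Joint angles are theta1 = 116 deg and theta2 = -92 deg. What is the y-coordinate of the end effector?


Convert angles to radians: theta1 = 2.0246, theta2 = -1.6057
y = L1*sin(theta1) + L2*sin(theta1+theta2)
y = 5.7523 + 4.7588
y = 10.5111


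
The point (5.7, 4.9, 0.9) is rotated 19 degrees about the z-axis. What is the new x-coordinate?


Rotation about z-axis: x' = x*cos(theta) - y*sin(theta)
= 5.7 * 0.9455 - 4.9 * 0.3256
= 3.7942


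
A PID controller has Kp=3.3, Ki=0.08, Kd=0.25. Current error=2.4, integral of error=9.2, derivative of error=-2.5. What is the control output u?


u = Kp*e + Ki*int(e) + Kd*de/dt
= 3.3*2.4 + 0.08*9.2 + 0.25*(-2.5)
= 7.92 + 0.736 + -0.625
= 8.031


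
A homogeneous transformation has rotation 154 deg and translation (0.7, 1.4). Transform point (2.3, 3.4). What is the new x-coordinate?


x' = cos(theta)*px - sin(theta)*py + tx
= -0.8988*2.3 - 0.4384*3.4 + 0.7
= -2.8577


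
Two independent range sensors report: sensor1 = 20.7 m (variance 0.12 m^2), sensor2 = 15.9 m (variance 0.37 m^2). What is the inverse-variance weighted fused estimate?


w1 = (1/var1) / (1/var1 + 1/var2)
   = 8.3333 / (8.3333 + 2.7027) = 0.7551
w2 = 1 - w1 = 0.2449
fused = w1*s1 + w2*s2 = 15.6306 + 3.8939
= 19.5245 m


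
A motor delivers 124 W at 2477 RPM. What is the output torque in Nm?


omega = 2477 * 2*pi/60 = 259.3908 rad/s
tau = P / omega = 124 / 259.3908
= 0.478 Nm


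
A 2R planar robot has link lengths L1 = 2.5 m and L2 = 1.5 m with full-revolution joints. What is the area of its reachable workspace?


r_max = L1 + L2 = 4.0 m
r_min = |L1 - L2| = 1.0 m
Area = pi*(r_max^2 - r_min^2)
= pi*(16.0 - 1.0)
= pi * 15.0
= 47.1239 m^2


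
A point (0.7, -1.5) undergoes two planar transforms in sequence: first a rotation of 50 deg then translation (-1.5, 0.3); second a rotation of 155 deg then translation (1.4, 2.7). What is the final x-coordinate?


After transform 1:
x1 = cos(50)*0.7 - sin(50)*-1.5 + -1.5 = 0.099
y1 = sin(50)*0.7 + cos(50)*-1.5 + 0.3 = -0.128
After transform 2:
x2 = cos(155)*0.099 - sin(155)*-0.128 + 1.4
= 1.3643


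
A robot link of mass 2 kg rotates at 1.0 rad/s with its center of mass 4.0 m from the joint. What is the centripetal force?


F = m * omega^2 * r
= 2 * 1.0^2 * 4.0
= 2 * 1.0 * 4.0
= 8.0 N


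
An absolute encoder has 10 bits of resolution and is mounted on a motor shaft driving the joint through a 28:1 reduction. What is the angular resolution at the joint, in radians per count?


counts = 2^10 = 1024
effective counts at joint = 1024 * 28 = 28672
resolution = 2*pi / 28672
= 2.1914e-04 rad/count


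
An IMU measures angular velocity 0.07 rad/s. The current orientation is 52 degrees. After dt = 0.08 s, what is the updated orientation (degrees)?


delta_theta = w * dt = 0.07 * 0.08 = 0.0056 rad
= 0.3209 deg
theta_new = 52 + 0.3209 = 52.3209 deg


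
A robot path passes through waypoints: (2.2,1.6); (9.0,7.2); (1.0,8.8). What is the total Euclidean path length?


Segment lengths:
  seg1 = sqrt((6.8)^2 + (5.6)^2) = 8.8091
  seg2 = sqrt((-8.0)^2 + (1.6)^2) = 8.1584
Total = 16.9675


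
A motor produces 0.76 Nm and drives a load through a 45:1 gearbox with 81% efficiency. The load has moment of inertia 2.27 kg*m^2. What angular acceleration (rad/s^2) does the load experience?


tau_out = tau_motor * N * eta
= 0.76 * 45 * 0.81 = 27.702 Nm
alpha = tau_out / I = 27.702 / 2.27
= 12.2035 rad/s^2


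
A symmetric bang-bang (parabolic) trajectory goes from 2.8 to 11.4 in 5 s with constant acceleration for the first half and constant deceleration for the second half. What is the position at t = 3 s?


Symmetric rest-to-rest: each phase covers (pf-p0)/2 in time T/2. 0.5*a*(T/2)^2 = (pf-p0)/2 => a = 4*(pf-p0)/T^2
a = 4*(11.4-2.8)/5^2 = 1.376
t = 3 is in the deceleration phase (t > T/2).
p = pf - 0.5*a*(T-t)^2 = 11.4 - 0.5*1.376*2^2
= 8.648


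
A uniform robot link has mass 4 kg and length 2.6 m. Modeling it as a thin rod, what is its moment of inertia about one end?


I = (1/3) * m * L^2
= (1/3) * 4 * 2.6^2
= 0.333333 * 4 * 6.76
= 9.0133 kg*m^2


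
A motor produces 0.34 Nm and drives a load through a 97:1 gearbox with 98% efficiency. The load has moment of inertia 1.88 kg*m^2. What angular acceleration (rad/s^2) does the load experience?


tau_out = tau_motor * N * eta
= 0.34 * 97 * 0.98 = 32.3204 Nm
alpha = tau_out / I = 32.3204 / 1.88
= 17.1917 rad/s^2


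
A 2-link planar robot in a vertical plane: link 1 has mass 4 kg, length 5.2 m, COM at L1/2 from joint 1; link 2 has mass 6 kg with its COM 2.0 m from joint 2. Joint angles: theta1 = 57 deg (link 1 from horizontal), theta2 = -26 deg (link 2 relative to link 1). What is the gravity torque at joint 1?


Horizontal distance from joint 1 to link-1 COM:
  x_c1 = (L1/2)*cos(t1) = 2.6 * 0.5446 = 1.4161 m
Horizontal distance from joint 1 to link-2 COM:
  x_c2 = L1*cos(t1) + Lc2*cos(t1+t2)
       = 5.2*0.5446 + 2.0*0.8572 = 4.5465 m
tau1 = m1*g*x_c1 + m2*g*x_c2
     = 4*9.81*1.4161 + 6*9.81*4.5465
     = 55.5663 + 267.6045
     = 323.1707 Nm


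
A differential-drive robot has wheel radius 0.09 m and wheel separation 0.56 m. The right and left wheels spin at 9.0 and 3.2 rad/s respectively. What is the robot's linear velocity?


vR = r*wR = 0.09*9.0 = 0.81 m/s
vL = r*wL = 0.09*3.2 = 0.288 m/s
v = (vR+vL)/2 = 0.549 m/s
omega = (vR-vL)/L = 0.9321 rad/s
linear velocity = 0.549 m/s


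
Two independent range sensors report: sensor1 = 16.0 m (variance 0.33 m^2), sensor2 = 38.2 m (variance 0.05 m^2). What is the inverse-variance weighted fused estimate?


w1 = (1/var1) / (1/var1 + 1/var2)
   = 3.0303 / (3.0303 + 20.0) = 0.1316
w2 = 1 - w1 = 0.8684
fused = w1*s1 + w2*s2 = 2.1053 + 33.1737
= 35.2789 m


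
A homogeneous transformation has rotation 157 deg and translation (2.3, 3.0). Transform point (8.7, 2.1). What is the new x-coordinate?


x' = cos(theta)*px - sin(theta)*py + tx
= -0.9205*8.7 - 0.3907*2.1 + 2.3
= -6.5289


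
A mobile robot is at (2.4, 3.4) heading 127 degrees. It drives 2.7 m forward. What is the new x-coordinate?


x_new = x0 + d*cos(theta)
= 2.4 + 2.7*cos(127)
= 2.4 + -1.6249
= 0.7751


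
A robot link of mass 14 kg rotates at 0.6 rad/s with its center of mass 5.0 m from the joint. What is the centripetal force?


F = m * omega^2 * r
= 14 * 0.6^2 * 5.0
= 14 * 0.36 * 5.0
= 25.2 N


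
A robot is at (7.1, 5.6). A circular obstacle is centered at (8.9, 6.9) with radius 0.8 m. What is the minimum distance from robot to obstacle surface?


center_dist = sqrt((7.1-8.9)^2 + (5.6-6.9)^2)
= sqrt(3.24 + 1.69)
= 2.2204
min_dist = center_dist - radius = 2.2204 - 0.8 = 1.4204 m


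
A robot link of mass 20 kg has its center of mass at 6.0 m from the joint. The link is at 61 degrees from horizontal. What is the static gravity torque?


tau = m*g*L*cos(angle)
= 20 * 9.81 * 6.0 * cos(61 deg)
= 20 * 9.81 * 6.0 * 0.4848
= 570.7179 Nm


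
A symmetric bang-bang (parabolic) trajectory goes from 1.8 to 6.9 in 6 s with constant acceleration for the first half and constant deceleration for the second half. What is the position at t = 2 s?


Symmetric rest-to-rest: each phase covers (pf-p0)/2 in time T/2. 0.5*a*(T/2)^2 = (pf-p0)/2 => a = 4*(pf-p0)/T^2
a = 4*(6.9-1.8)/6^2 = 0.5667
t = 2 is in the acceleration phase (t <= T/2).
p = p0 + 0.5*a*t^2 = 1.8 + 0.5*0.5667*2^2
= 2.9333


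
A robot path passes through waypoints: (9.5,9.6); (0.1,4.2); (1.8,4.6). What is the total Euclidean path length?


Segment lengths:
  seg1 = sqrt((-9.4)^2 + (-5.4)^2) = 10.8407
  seg2 = sqrt((1.7)^2 + (0.4)^2) = 1.7464
Total = 12.5871


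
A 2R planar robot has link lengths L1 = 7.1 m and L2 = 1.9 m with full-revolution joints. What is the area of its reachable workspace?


r_max = L1 + L2 = 9.0 m
r_min = |L1 - L2| = 5.2 m
Area = pi*(r_max^2 - r_min^2)
= pi*(81.0 - 27.04)
= pi * 53.96
= 169.5203 m^2


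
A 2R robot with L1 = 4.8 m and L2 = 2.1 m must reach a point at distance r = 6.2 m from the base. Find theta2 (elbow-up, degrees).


cos(theta2) = (r^2 - L1^2 - L2^2) / (2*L1*L2)
cos(theta2) = (38.44 - 23.04 - 4.41) / 20.16
cos(theta2) = 0.545139
theta2 = 56.9658 degrees


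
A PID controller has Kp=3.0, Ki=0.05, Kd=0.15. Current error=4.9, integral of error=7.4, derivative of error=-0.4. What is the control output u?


u = Kp*e + Ki*int(e) + Kd*de/dt
= 3.0*4.9 + 0.05*7.4 + 0.15*(-0.4)
= 14.7 + 0.37 + -0.06
= 15.01


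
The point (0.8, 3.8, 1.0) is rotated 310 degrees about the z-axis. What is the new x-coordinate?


Rotation about z-axis: x' = x*cos(theta) - y*sin(theta)
= 0.8 * 0.6428 - 3.8 * -0.766
= 3.4252


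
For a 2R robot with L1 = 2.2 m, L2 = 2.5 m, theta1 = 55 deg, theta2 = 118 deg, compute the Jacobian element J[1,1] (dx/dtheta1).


J[1,1] = -L1*sin(t1) - L2*sin(t1+t2)
= -2.2*sin(55) - 2.5*sin(173)
= -2.1068


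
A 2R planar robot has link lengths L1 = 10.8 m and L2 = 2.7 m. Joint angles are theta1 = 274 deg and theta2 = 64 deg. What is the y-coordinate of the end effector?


Convert angles to radians: theta1 = 4.7822, theta2 = 1.117
y = L1*sin(theta1) + L2*sin(theta1+theta2)
y = -10.7737 + -1.0114
y = -11.7851


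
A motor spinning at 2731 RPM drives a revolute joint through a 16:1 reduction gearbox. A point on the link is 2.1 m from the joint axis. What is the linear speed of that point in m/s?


omega_motor = 2731 * 2*pi/60 = 285.9897 rad/s
omega_joint = omega_motor / 16 = 17.8744 rad/s
v = omega_joint * r = 17.8744 * 2.1
= 37.5361 m/s


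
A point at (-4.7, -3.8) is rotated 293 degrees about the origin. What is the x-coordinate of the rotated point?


x' = x*cos(theta) - y*sin(theta)
cos(293 deg) = 0.3907, sin(293 deg) = -0.9205
x' = -4.7 * 0.3907 - -3.8 * -0.9205
= -1.8364 - 3.4979
= -5.3344


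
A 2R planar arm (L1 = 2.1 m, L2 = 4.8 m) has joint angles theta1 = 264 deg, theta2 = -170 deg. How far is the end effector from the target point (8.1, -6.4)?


End effector via forward kinematics:
x = L1*cos(t1) + L2*cos(t1+t2) = -0.5543
y = L1*sin(t1) + L2*sin(t1+t2) = 2.6998
Distance to target:
d = sqrt((8.1 - -0.5543)^2 + (-6.4 - 2.6998)^2)
= sqrt(74.8976 + 82.8066)
= 12.558 m


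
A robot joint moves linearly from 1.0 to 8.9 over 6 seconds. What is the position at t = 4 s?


s = t/T = 4/6 = 0.6667
p(t) = p0 + (pf-p0)*s
= 1.0 + (8.9 - 1.0) * 0.6667
= 6.2667


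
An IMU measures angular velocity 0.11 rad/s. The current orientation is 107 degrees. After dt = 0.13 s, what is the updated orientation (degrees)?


delta_theta = w * dt = 0.11 * 0.13 = 0.0143 rad
= 0.8193 deg
theta_new = 107 + 0.8193 = 107.8193 deg


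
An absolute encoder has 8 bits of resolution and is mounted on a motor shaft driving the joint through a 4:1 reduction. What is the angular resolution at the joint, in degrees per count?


counts = 2^8 = 256
effective counts at joint = 256 * 4 = 1024
resolution = 360 / 1024
= 0.3516 deg/count


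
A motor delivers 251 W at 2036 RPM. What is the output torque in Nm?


omega = 2036 * 2*pi/60 = 213.2094 rad/s
tau = P / omega = 251 / 213.2094
= 1.1772 Nm


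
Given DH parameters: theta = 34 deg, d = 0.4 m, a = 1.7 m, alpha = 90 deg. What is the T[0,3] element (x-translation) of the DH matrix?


T[0,3] = a * cos(theta)
= 1.7 * cos(34 deg)
= 1.7 * 0.829
= 1.4094


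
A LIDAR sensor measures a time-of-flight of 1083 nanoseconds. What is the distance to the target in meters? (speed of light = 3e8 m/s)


tof = 1083 ns = 1.083e-06 s
dist = c * tof / 2
= 3e8 * 1.083e-06 / 2
= 162.45 m


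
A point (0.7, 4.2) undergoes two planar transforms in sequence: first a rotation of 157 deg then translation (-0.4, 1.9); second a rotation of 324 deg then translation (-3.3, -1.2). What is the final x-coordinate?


After transform 1:
x1 = cos(157)*0.7 - sin(157)*4.2 + -0.4 = -2.6854
y1 = sin(157)*0.7 + cos(157)*4.2 + 1.9 = -1.6926
After transform 2:
x2 = cos(324)*-2.6854 - sin(324)*-1.6926 + -3.3
= -6.4674


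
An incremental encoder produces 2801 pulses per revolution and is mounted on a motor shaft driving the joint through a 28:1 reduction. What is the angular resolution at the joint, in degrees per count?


counts per rev = 2801
effective counts at joint = 2801 * 28 = 78428
resolution = 360 / 78428
= 0.0046 deg/count


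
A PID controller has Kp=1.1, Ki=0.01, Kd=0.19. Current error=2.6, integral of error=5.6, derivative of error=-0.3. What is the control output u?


u = Kp*e + Ki*int(e) + Kd*de/dt
= 1.1*2.6 + 0.01*5.6 + 0.19*(-0.3)
= 2.86 + 0.056 + -0.057
= 2.859


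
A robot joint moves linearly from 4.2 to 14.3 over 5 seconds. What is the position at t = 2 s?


s = t/T = 2/5 = 0.4
p(t) = p0 + (pf-p0)*s
= 4.2 + (14.3 - 4.2) * 0.4
= 8.24


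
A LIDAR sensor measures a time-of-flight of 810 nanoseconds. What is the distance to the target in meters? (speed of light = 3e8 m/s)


tof = 810 ns = 8.1e-07 s
dist = c * tof / 2
= 3e8 * 8.1e-07 / 2
= 121.5 m


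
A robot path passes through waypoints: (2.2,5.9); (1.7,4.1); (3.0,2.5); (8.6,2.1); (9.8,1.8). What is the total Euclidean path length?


Segment lengths:
  seg1 = sqrt((-0.5)^2 + (-1.8)^2) = 1.8682
  seg2 = sqrt((1.3)^2 + (-1.6)^2) = 2.0616
  seg3 = sqrt((5.6)^2 + (-0.4)^2) = 5.6143
  seg4 = sqrt((1.2)^2 + (-0.3)^2) = 1.2369
Total = 10.7809


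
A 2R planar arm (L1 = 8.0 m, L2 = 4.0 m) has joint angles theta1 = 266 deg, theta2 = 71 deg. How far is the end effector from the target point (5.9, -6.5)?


End effector via forward kinematics:
x = L1*cos(t1) + L2*cos(t1+t2) = 3.124
y = L1*sin(t1) + L2*sin(t1+t2) = -9.5434
Distance to target:
d = sqrt((5.9 - 3.124)^2 + (-6.5 - -9.5434)^2)
= sqrt(7.7064 + 9.2625)
= 4.1193 m
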